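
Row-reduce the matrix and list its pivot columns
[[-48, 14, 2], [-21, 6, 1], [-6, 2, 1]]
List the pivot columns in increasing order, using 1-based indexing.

R1 := -1/48·R1
  [   1  -7/24  -1/24 ]
  [ -21      6      1 ]
  [  -6      2      1 ]
R2 := R2 + 21·R1
  [  1  -7/24  -1/24 ]
  [  0   -1/8    1/8 ]
  [ -6      2      1 ]
R3 := R3 + 6·R1
  [ 1  -7/24  -1/24 ]
  [ 0   -1/8    1/8 ]
  [ 0    1/4    3/4 ]
R2 := -8·R2
  [ 1  -7/24  -1/24 ]
  [ 0      1     -1 ]
  [ 0    1/4    3/4 ]
R3 := R3 − 1/4·R2
  [ 1  -7/24  -1/24 ]
  [ 0      1     -1 ]
  [ 0      0      1 ]
R2 := R2 + R3
  [ 1  -7/24  -1/24 ]
  [ 0      1      0 ]
  [ 0      0      1 ]
R1 := R1 + 1/24·R3
  [ 1  -7/24  0 ]
  [ 0      1  0 ]
  [ 0      0  1 ]
R1 := R1 + 7/24·R2
  [ 1  0  0 ]
  [ 0  1  0 ]
  [ 0  0  1 ]
Pivot columns are the columns containing a leading 1.

1, 2, 3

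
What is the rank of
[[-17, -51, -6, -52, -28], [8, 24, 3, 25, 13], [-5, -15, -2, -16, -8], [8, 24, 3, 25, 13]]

ρ1 → -1/17·ρ1
ρ2 → ρ2 − 8·ρ1
ρ3 → ρ3 + 5·ρ1
ρ4 → ρ4 − 8·ρ1
ρ2 → 17/3·ρ2
ρ3 → ρ3 + 4/17·ρ2
ρ4 → ρ4 − 3/17·ρ2
ρ1 → ρ1 − 6/17·ρ2
The reduced form has 2 nonzero rows.

rank = 2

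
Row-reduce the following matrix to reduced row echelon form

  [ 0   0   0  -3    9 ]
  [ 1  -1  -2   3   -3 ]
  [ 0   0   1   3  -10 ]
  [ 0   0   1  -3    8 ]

r1 <=> r2
  [ 1  -1  -2   3   -3 ]
  [ 0   0   0  -3    9 ]
  [ 0   0   1   3  -10 ]
  [ 0   0   1  -3    8 ]
r2 <=> r3
  [ 1  -1  -2   3   -3 ]
  [ 0   0   1   3  -10 ]
  [ 0   0   0  -3    9 ]
  [ 0   0   1  -3    8 ]
r4 ← r4 − r2
  [ 1  -1  -2   3   -3 ]
  [ 0   0   1   3  -10 ]
  [ 0   0   0  -3    9 ]
  [ 0   0   0  -6   18 ]
r3 ← -1/3·r3
  [ 1  -1  -2   3   -3 ]
  [ 0   0   1   3  -10 ]
  [ 0   0   0   1   -3 ]
  [ 0   0   0  -6   18 ]
r4 ← r4 + 6·r3
  [ 1  -1  -2  3   -3 ]
  [ 0   0   1  3  -10 ]
  [ 0   0   0  1   -3 ]
  [ 0   0   0  0    0 ]
r2 ← r2 − 3·r3
  [ 1  -1  -2  3  -3 ]
  [ 0   0   1  0  -1 ]
  [ 0   0   0  1  -3 ]
  [ 0   0   0  0   0 ]
r1 ← r1 − 3·r3
  [ 1  -1  -2  0   6 ]
  [ 0   0   1  0  -1 ]
  [ 0   0   0  1  -3 ]
  [ 0   0   0  0   0 ]
r1 ← r1 + 2·r2
  [ 1  -1  0  0   4 ]
  [ 0   0  1  0  -1 ]
  [ 0   0  0  1  -3 ]
  [ 0   0  0  0   0 ]

[[1, -1, 0, 0, 4], [0, 0, 1, 0, -1], [0, 0, 0, 1, -3], [0, 0, 0, 0, 0]]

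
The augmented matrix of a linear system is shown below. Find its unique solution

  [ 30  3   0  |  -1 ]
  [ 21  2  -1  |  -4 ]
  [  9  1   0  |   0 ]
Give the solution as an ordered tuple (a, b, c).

R1 → 1/30·R1
  [  1  1/10   0  |  -1/30 ]
  [ 21     2  -1  |     -4 ]
  [  9     1   0  |      0 ]
R2 → R2 − 21·R1
  [ 1   1/10   0  |   -1/30 ]
  [ 0  -1/10  -1  |  -33/10 ]
  [ 9      1   0  |       0 ]
R3 → R3 − 9·R1
  [ 1   1/10   0  |   -1/30 ]
  [ 0  -1/10  -1  |  -33/10 ]
  [ 0   1/10   0  |    3/10 ]
R2 → -10·R2
  [ 1  1/10   0  |  -1/30 ]
  [ 0     1  10  |     33 ]
  [ 0  1/10   0  |   3/10 ]
R3 → R3 − 1/10·R2
  [ 1  1/10   0  |  -1/30 ]
  [ 0     1  10  |     33 ]
  [ 0     0  -1  |     -3 ]
R3 → -1·R3
  [ 1  1/10   0  |  -1/30 ]
  [ 0     1  10  |     33 ]
  [ 0     0   1  |      3 ]
R2 → R2 − 10·R3
  [ 1  1/10  0  |  -1/30 ]
  [ 0     1  0  |      3 ]
  [ 0     0  1  |      3 ]
R1 → R1 − 1/10·R2
  [ 1  0  0  |  -1/3 ]
  [ 0  1  0  |     3 ]
  [ 0  0  1  |     3 ]
Reading off the last column: a = -1/3, b = 3, c = 3.

(-1/3, 3, 3)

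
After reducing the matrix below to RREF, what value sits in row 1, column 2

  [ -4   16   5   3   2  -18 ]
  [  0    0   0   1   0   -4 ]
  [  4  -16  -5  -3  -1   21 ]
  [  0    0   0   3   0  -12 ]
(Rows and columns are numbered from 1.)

R1 := -1/4·R1
  [ 1   -4  -5/4  -3/4  -1/2  9/2 ]
  [ 0    0     0     1     0   -4 ]
  [ 4  -16    -5    -3    -1   21 ]
  [ 0    0     0     3     0  -12 ]
R3 := R3 − 4·R1
  [ 1  -4  -5/4  -3/4  -1/2  9/2 ]
  [ 0   0     0     1     0   -4 ]
  [ 0   0     0     0     1    3 ]
  [ 0   0     0     3     0  -12 ]
R4 := R4 − 3·R2
  [ 1  -4  -5/4  -3/4  -1/2  9/2 ]
  [ 0   0     0     1     0   -4 ]
  [ 0   0     0     0     1    3 ]
  [ 0   0     0     0     0    0 ]
R1 := R1 + 1/2·R3
  [ 1  -4  -5/4  -3/4  0   6 ]
  [ 0   0     0     1  0  -4 ]
  [ 0   0     0     0  1   3 ]
  [ 0   0     0     0  0   0 ]
R1 := R1 + 3/4·R2
  [ 1  -4  -5/4  0  0   3 ]
  [ 0   0     0  1  0  -4 ]
  [ 0   0     0  0  1   3 ]
  [ 0   0     0  0  0   0 ]

-4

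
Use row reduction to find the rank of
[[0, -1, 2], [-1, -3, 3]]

Swap ρ1 and ρ2.
Multiply ρ1 by -1.
Multiply ρ2 by -1.
Subtract 3 times ρ2 from ρ1.
The reduced form has 2 nonzero rows.

rank = 2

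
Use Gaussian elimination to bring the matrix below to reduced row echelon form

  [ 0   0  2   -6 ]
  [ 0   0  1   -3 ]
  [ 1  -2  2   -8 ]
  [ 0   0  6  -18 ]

[[1, -2, 0, -2], [0, 0, 1, -3], [0, 0, 0, 0], [0, 0, 0, 0]]

ρ1 ↔ ρ3
  [ 1  -2  2   -8 ]
  [ 0   0  1   -3 ]
  [ 0   0  2   -6 ]
  [ 0   0  6  -18 ]
ρ3 := ρ3 − 2·ρ2
  [ 1  -2  2   -8 ]
  [ 0   0  1   -3 ]
  [ 0   0  0    0 ]
  [ 0   0  6  -18 ]
ρ4 := ρ4 − 6·ρ2
  [ 1  -2  2  -8 ]
  [ 0   0  1  -3 ]
  [ 0   0  0   0 ]
  [ 0   0  0   0 ]
ρ1 := ρ1 − 2·ρ2
  [ 1  -2  0  -2 ]
  [ 0   0  1  -3 ]
  [ 0   0  0   0 ]
  [ 0   0  0   0 ]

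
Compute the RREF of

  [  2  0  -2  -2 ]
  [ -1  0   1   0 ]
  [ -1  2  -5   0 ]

ρ1 := 1/2·ρ1
  [  1  0  -1  -1 ]
  [ -1  0   1   0 ]
  [ -1  2  -5   0 ]
ρ2 := ρ2 + ρ1
  [  1  0  -1  -1 ]
  [  0  0   0  -1 ]
  [ -1  2  -5   0 ]
ρ3 := ρ3 + ρ1
  [ 1  0  -1  -1 ]
  [ 0  0   0  -1 ]
  [ 0  2  -6  -1 ]
ρ2 <-> ρ3
  [ 1  0  -1  -1 ]
  [ 0  2  -6  -1 ]
  [ 0  0   0  -1 ]
ρ2 := 1/2·ρ2
  [ 1  0  -1    -1 ]
  [ 0  1  -3  -1/2 ]
  [ 0  0   0    -1 ]
ρ3 := -1·ρ3
  [ 1  0  -1    -1 ]
  [ 0  1  -3  -1/2 ]
  [ 0  0   0     1 ]
ρ2 := ρ2 + 1/2·ρ3
  [ 1  0  -1  -1 ]
  [ 0  1  -3   0 ]
  [ 0  0   0   1 ]
ρ1 := ρ1 + ρ3
  [ 1  0  -1  0 ]
  [ 0  1  -3  0 ]
  [ 0  0   0  1 ]

[[1, 0, -1, 0], [0, 1, -3, 0], [0, 0, 0, 1]]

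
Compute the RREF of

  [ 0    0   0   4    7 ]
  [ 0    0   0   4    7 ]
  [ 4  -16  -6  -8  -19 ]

Swap R1 and R3.
  [ 4  -16  -6  -8  -19 ]
  [ 0    0   0   4    7 ]
  [ 0    0   0   4    7 ]
Multiply R1 by 1/4.
  [ 1  -4  -3/2  -2  -19/4 ]
  [ 0   0     0   4      7 ]
  [ 0   0     0   4      7 ]
Multiply R2 by 1/4.
  [ 1  -4  -3/2  -2  -19/4 ]
  [ 0   0     0   1    7/4 ]
  [ 0   0     0   4      7 ]
Subtract 4 times R2 from R3.
  [ 1  -4  -3/2  -2  -19/4 ]
  [ 0   0     0   1    7/4 ]
  [ 0   0     0   0      0 ]
Add 2 times R2 to R1.
  [ 1  -4  -3/2  0  -5/4 ]
  [ 0   0     0  1   7/4 ]
  [ 0   0     0  0     0 ]

[[1, -4, -3/2, 0, -5/4], [0, 0, 0, 1, 7/4], [0, 0, 0, 0, 0]]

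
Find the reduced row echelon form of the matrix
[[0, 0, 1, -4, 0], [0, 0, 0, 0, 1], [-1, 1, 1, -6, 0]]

[[1, -1, 0, 2, 0], [0, 0, 1, -4, 0], [0, 0, 0, 0, 1]]

Swap r1 and r3.
  [ -1  1  1  -6  0 ]
  [  0  0  0   0  1 ]
  [  0  0  1  -4  0 ]
Multiply r1 by -1.
  [ 1  -1  -1   6  0 ]
  [ 0   0   0   0  1 ]
  [ 0   0   1  -4  0 ]
Swap r2 and r3.
  [ 1  -1  -1   6  0 ]
  [ 0   0   1  -4  0 ]
  [ 0   0   0   0  1 ]
Add r2 to r1.
  [ 1  -1  0   2  0 ]
  [ 0   0  1  -4  0 ]
  [ 0   0  0   0  1 ]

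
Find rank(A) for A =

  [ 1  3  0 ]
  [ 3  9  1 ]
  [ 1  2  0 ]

R2 -> R2 − 3·R1
R3 -> R3 − R1
R2 <-> R3
R2 -> -1·R2
R1 -> R1 − 3·R2
The reduced form has 3 nonzero rows.

rank = 3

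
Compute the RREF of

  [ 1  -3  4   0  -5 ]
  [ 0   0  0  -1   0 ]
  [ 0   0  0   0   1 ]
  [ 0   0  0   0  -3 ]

[[1, -3, 4, 0, 0], [0, 0, 0, 1, 0], [0, 0, 0, 0, 1], [0, 0, 0, 0, 0]]

R2 → -1·R2
R4 → R4 + 3·R3
R1 → R1 + 5·R3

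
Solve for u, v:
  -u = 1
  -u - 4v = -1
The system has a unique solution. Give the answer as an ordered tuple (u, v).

(-1, 1/2)

Form the augmented matrix and row-reduce:
  [ -1   0  |   1 ]
  [ -1  -4  |  -1 ]
R1 → -1·R1
  [  1   0  |  -1 ]
  [ -1  -4  |  -1 ]
R2 → R2 + R1
  [ 1   0  |  -1 ]
  [ 0  -4  |  -2 ]
R2 → -1/4·R2
  [ 1  0  |   -1 ]
  [ 0  1  |  1/2 ]
Reading off the last column: u = -1, v = 1/2.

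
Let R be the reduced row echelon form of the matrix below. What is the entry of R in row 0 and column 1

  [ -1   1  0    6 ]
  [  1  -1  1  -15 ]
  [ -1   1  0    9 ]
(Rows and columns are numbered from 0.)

ρ1 → -1·ρ1
  [  1  -1  0   -6 ]
  [  1  -1  1  -15 ]
  [ -1   1  0    9 ]
ρ2 → ρ2 − ρ1
  [  1  -1  0  -6 ]
  [  0   0  1  -9 ]
  [ -1   1  0   9 ]
ρ3 → ρ3 + ρ1
  [ 1  -1  0  -6 ]
  [ 0   0  1  -9 ]
  [ 0   0  0   3 ]
ρ3 → 1/3·ρ3
  [ 1  -1  0  -6 ]
  [ 0   0  1  -9 ]
  [ 0   0  0   1 ]
ρ2 → ρ2 + 9·ρ3
  [ 1  -1  0  -6 ]
  [ 0   0  1   0 ]
  [ 0   0  0   1 ]
ρ1 → ρ1 + 6·ρ3
  [ 1  -1  0  0 ]
  [ 0   0  1  0 ]
  [ 0   0  0  1 ]

-1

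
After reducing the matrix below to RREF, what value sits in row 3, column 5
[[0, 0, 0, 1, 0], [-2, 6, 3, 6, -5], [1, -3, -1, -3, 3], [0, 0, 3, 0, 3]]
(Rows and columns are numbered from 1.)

0

ρ1 <=> ρ2
  [ -2   6   3   6  -5 ]
  [  0   0   0   1   0 ]
  [  1  -3  -1  -3   3 ]
  [  0   0   3   0   3 ]
ρ1 := -1/2·ρ1
  [ 1  -3  -3/2  -3  5/2 ]
  [ 0   0     0   1    0 ]
  [ 1  -3    -1  -3    3 ]
  [ 0   0     3   0    3 ]
ρ3 := ρ3 − ρ1
  [ 1  -3  -3/2  -3  5/2 ]
  [ 0   0     0   1    0 ]
  [ 0   0   1/2   0  1/2 ]
  [ 0   0     3   0    3 ]
ρ2 <=> ρ3
  [ 1  -3  -3/2  -3  5/2 ]
  [ 0   0   1/2   0  1/2 ]
  [ 0   0     0   1    0 ]
  [ 0   0     3   0    3 ]
ρ2 := 2·ρ2
  [ 1  -3  -3/2  -3  5/2 ]
  [ 0   0     1   0    1 ]
  [ 0   0     0   1    0 ]
  [ 0   0     3   0    3 ]
ρ4 := ρ4 − 3·ρ2
  [ 1  -3  -3/2  -3  5/2 ]
  [ 0   0     1   0    1 ]
  [ 0   0     0   1    0 ]
  [ 0   0     0   0    0 ]
ρ1 := ρ1 + 3·ρ3
  [ 1  -3  -3/2  0  5/2 ]
  [ 0   0     1  0    1 ]
  [ 0   0     0  1    0 ]
  [ 0   0     0  0    0 ]
ρ1 := ρ1 + 3/2·ρ2
  [ 1  -3  0  0  4 ]
  [ 0   0  1  0  1 ]
  [ 0   0  0  1  0 ]
  [ 0   0  0  0  0 ]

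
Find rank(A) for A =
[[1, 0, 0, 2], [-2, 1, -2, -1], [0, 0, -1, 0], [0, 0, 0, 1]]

rank = 4

R2 ← R2 + 2·R1
  [ 1  0   0  2 ]
  [ 0  1  -2  3 ]
  [ 0  0  -1  0 ]
  [ 0  0   0  1 ]
R3 ← -1·R3
  [ 1  0   0  2 ]
  [ 0  1  -2  3 ]
  [ 0  0   1  0 ]
  [ 0  0   0  1 ]
R2 ← R2 − 3·R4
  [ 1  0   0  2 ]
  [ 0  1  -2  0 ]
  [ 0  0   1  0 ]
  [ 0  0   0  1 ]
R1 ← R1 − 2·R4
  [ 1  0   0  0 ]
  [ 0  1  -2  0 ]
  [ 0  0   1  0 ]
  [ 0  0   0  1 ]
R2 ← R2 + 2·R3
  [ 1  0  0  0 ]
  [ 0  1  0  0 ]
  [ 0  0  1  0 ]
  [ 0  0  0  1 ]
The reduced form has 4 nonzero rows.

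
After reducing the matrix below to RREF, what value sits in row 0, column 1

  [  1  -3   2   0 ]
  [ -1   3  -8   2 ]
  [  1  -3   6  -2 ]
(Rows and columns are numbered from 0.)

R2 ← R2 + R1
  [ 1  -3   2   0 ]
  [ 0   0  -6   2 ]
  [ 1  -3   6  -2 ]
R3 ← R3 − R1
  [ 1  -3   2   0 ]
  [ 0   0  -6   2 ]
  [ 0   0   4  -2 ]
R2 ← -1/6·R2
  [ 1  -3  2     0 ]
  [ 0   0  1  -1/3 ]
  [ 0   0  4    -2 ]
R3 ← R3 − 4·R2
  [ 1  -3  2     0 ]
  [ 0   0  1  -1/3 ]
  [ 0   0  0  -2/3 ]
R3 ← -3/2·R3
  [ 1  -3  2     0 ]
  [ 0   0  1  -1/3 ]
  [ 0   0  0     1 ]
R2 ← R2 + 1/3·R3
  [ 1  -3  2  0 ]
  [ 0   0  1  0 ]
  [ 0   0  0  1 ]
R1 ← R1 − 2·R2
  [ 1  -3  0  0 ]
  [ 0   0  1  0 ]
  [ 0   0  0  1 ]

-3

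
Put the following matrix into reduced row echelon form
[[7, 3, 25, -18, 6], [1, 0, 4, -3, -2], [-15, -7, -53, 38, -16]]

[[1, 0, 4, -3, 0], [0, 1, -1, 1, 0], [0, 0, 0, 0, 1]]

R1 -> 1/7·R1
  [   1  3/7  25/7  -18/7  6/7 ]
  [   1    0     4     -3   -2 ]
  [ -15   -7   -53     38  -16 ]
R2 -> R2 − R1
  [   1   3/7  25/7  -18/7    6/7 ]
  [   0  -3/7   3/7   -3/7  -20/7 ]
  [ -15    -7   -53     38    -16 ]
R3 -> R3 + 15·R1
  [ 1   3/7  25/7  -18/7    6/7 ]
  [ 0  -3/7   3/7   -3/7  -20/7 ]
  [ 0  -4/7   4/7   -4/7  -22/7 ]
R2 -> -7/3·R2
  [ 1   3/7  25/7  -18/7    6/7 ]
  [ 0     1    -1      1   20/3 ]
  [ 0  -4/7   4/7   -4/7  -22/7 ]
R3 -> R3 + 4/7·R2
  [ 1  3/7  25/7  -18/7   6/7 ]
  [ 0    1    -1      1  20/3 ]
  [ 0    0     0      0   2/3 ]
R3 -> 3/2·R3
  [ 1  3/7  25/7  -18/7   6/7 ]
  [ 0    1    -1      1  20/3 ]
  [ 0    0     0      0     1 ]
R2 -> R2 − 20/3·R3
  [ 1  3/7  25/7  -18/7  6/7 ]
  [ 0    1    -1      1    0 ]
  [ 0    0     0      0    1 ]
R1 -> R1 − 6/7·R3
  [ 1  3/7  25/7  -18/7  0 ]
  [ 0    1    -1      1  0 ]
  [ 0    0     0      0  1 ]
R1 -> R1 − 3/7·R2
  [ 1  0   4  -3  0 ]
  [ 0  1  -1   1  0 ]
  [ 0  0   0   0  1 ]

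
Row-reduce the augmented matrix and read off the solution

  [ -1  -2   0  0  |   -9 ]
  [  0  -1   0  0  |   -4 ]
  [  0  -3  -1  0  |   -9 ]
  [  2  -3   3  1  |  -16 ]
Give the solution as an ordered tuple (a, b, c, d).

Multiply R1 by -1.
  [ 1   2   0  0  |    9 ]
  [ 0  -1   0  0  |   -4 ]
  [ 0  -3  -1  0  |   -9 ]
  [ 2  -3   3  1  |  -16 ]
Subtract 2 times R1 from R4.
  [ 1   2   0  0  |    9 ]
  [ 0  -1   0  0  |   -4 ]
  [ 0  -3  -1  0  |   -9 ]
  [ 0  -7   3  1  |  -34 ]
Multiply R2 by -1.
  [ 1   2   0  0  |    9 ]
  [ 0   1   0  0  |    4 ]
  [ 0  -3  -1  0  |   -9 ]
  [ 0  -7   3  1  |  -34 ]
Add 3 times R2 to R3.
  [ 1   2   0  0  |    9 ]
  [ 0   1   0  0  |    4 ]
  [ 0   0  -1  0  |    3 ]
  [ 0  -7   3  1  |  -34 ]
Add 7 times R2 to R4.
  [ 1  2   0  0  |   9 ]
  [ 0  1   0  0  |   4 ]
  [ 0  0  -1  0  |   3 ]
  [ 0  0   3  1  |  -6 ]
Multiply R3 by -1.
  [ 1  2  0  0  |   9 ]
  [ 0  1  0  0  |   4 ]
  [ 0  0  1  0  |  -3 ]
  [ 0  0  3  1  |  -6 ]
Subtract 3 times R3 from R4.
  [ 1  2  0  0  |   9 ]
  [ 0  1  0  0  |   4 ]
  [ 0  0  1  0  |  -3 ]
  [ 0  0  0  1  |   3 ]
Subtract 2 times R2 from R1.
  [ 1  0  0  0  |   1 ]
  [ 0  1  0  0  |   4 ]
  [ 0  0  1  0  |  -3 ]
  [ 0  0  0  1  |   3 ]
Reading off the last column: a = 1, b = 4, c = -3, d = 3.

(1, 4, -3, 3)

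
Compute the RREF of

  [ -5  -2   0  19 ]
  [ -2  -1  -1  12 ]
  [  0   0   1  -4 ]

Multiply R1 by -1/5.
  [  1  2/5   0  -19/5 ]
  [ -2   -1  -1     12 ]
  [  0    0   1     -4 ]
Add 2 times R1 to R2.
  [ 1   2/5   0  -19/5 ]
  [ 0  -1/5  -1   22/5 ]
  [ 0     0   1     -4 ]
Multiply R2 by -5.
  [ 1  2/5  0  -19/5 ]
  [ 0    1  5    -22 ]
  [ 0    0  1     -4 ]
Subtract 5 times R3 from R2.
  [ 1  2/5  0  -19/5 ]
  [ 0    1  0     -2 ]
  [ 0    0  1     -4 ]
Subtract 2/5 times R2 from R1.
  [ 1  0  0  -3 ]
  [ 0  1  0  -2 ]
  [ 0  0  1  -4 ]

[[1, 0, 0, -3], [0, 1, 0, -2], [0, 0, 1, -4]]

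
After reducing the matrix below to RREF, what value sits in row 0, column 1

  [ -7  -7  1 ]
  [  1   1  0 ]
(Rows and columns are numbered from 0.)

r1 → -1/7·r1
  [ 1  1  -1/7 ]
  [ 1  1     0 ]
r2 → r2 − r1
  [ 1  1  -1/7 ]
  [ 0  0   1/7 ]
r2 → 7·r2
  [ 1  1  -1/7 ]
  [ 0  0     1 ]
r1 → r1 + 1/7·r2
  [ 1  1  0 ]
  [ 0  0  1 ]

1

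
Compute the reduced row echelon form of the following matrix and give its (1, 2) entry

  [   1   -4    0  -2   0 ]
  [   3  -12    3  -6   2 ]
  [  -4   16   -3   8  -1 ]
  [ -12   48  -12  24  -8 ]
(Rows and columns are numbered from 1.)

ρ2 ← ρ2 − 3·ρ1
  [   1  -4    0  -2   0 ]
  [   0   0    3   0   2 ]
  [  -4  16   -3   8  -1 ]
  [ -12  48  -12  24  -8 ]
ρ3 ← ρ3 + 4·ρ1
  [   1  -4    0  -2   0 ]
  [   0   0    3   0   2 ]
  [   0   0   -3   0  -1 ]
  [ -12  48  -12  24  -8 ]
ρ4 ← ρ4 + 12·ρ1
  [ 1  -4    0  -2   0 ]
  [ 0   0    3   0   2 ]
  [ 0   0   -3   0  -1 ]
  [ 0   0  -12   0  -8 ]
ρ2 ← 1/3·ρ2
  [ 1  -4    0  -2    0 ]
  [ 0   0    1   0  2/3 ]
  [ 0   0   -3   0   -1 ]
  [ 0   0  -12   0   -8 ]
ρ3 ← ρ3 + 3·ρ2
  [ 1  -4    0  -2    0 ]
  [ 0   0    1   0  2/3 ]
  [ 0   0    0   0    1 ]
  [ 0   0  -12   0   -8 ]
ρ4 ← ρ4 + 12·ρ2
  [ 1  -4  0  -2    0 ]
  [ 0   0  1   0  2/3 ]
  [ 0   0  0   0    1 ]
  [ 0   0  0   0    0 ]
ρ2 ← ρ2 − 2/3·ρ3
  [ 1  -4  0  -2  0 ]
  [ 0   0  1   0  0 ]
  [ 0   0  0   0  1 ]
  [ 0   0  0   0  0 ]

-4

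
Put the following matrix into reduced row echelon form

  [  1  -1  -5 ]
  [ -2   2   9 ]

[[1, -1, 0], [0, 0, 1]]

r2 ← r2 + 2·r1
r2 ← -1·r2
r1 ← r1 + 5·r2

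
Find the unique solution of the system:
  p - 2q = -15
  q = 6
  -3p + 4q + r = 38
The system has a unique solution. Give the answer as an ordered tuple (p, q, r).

Form the augmented matrix and row-reduce:
  [  1  -2  0  |  -15 ]
  [  0   1  0  |    6 ]
  [ -3   4  1  |   38 ]
r3 ← r3 + 3·r1
  [ 1  -2  0  |  -15 ]
  [ 0   1  0  |    6 ]
  [ 0  -2  1  |   -7 ]
r3 ← r3 + 2·r2
  [ 1  -2  0  |  -15 ]
  [ 0   1  0  |    6 ]
  [ 0   0  1  |    5 ]
r1 ← r1 + 2·r2
  [ 1  0  0  |  -3 ]
  [ 0  1  0  |   6 ]
  [ 0  0  1  |   5 ]
Reading off the last column: p = -3, q = 6, r = 5.

(-3, 6, 5)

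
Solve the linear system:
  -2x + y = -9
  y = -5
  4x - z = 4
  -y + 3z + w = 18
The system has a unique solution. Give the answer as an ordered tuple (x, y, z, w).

(2, -5, 4, 1)

Form the augmented matrix and row-reduce:
  [ -2   1   0  0  |  -9 ]
  [  0   1   0  0  |  -5 ]
  [  4   0  -1  0  |   4 ]
  [  0  -1   3  1  |  18 ]
R1 ← -1/2·R1
R3 ← R3 − 4·R1
R3 ← R3 − 2·R2
R4 ← R4 + R2
R3 ← -1·R3
R4 ← R4 − 3·R3
R1 ← R1 + 1/2·R2
Reading off the last column: x = 2, y = -5, z = 4, w = 1.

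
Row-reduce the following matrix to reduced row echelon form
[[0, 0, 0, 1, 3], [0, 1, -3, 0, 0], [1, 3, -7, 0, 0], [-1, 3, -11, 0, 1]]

ρ1 <-> ρ3
  [  1  3   -7  0  0 ]
  [  0  1   -3  0  0 ]
  [  0  0    0  1  3 ]
  [ -1  3  -11  0  1 ]
ρ4 → ρ4 + ρ1
  [ 1  3   -7  0  0 ]
  [ 0  1   -3  0  0 ]
  [ 0  0    0  1  3 ]
  [ 0  6  -18  0  1 ]
ρ4 → ρ4 − 6·ρ2
  [ 1  3  -7  0  0 ]
  [ 0  1  -3  0  0 ]
  [ 0  0   0  1  3 ]
  [ 0  0   0  0  1 ]
ρ3 → ρ3 − 3·ρ4
  [ 1  3  -7  0  0 ]
  [ 0  1  -3  0  0 ]
  [ 0  0   0  1  0 ]
  [ 0  0   0  0  1 ]
ρ1 → ρ1 − 3·ρ2
  [ 1  0   2  0  0 ]
  [ 0  1  -3  0  0 ]
  [ 0  0   0  1  0 ]
  [ 0  0   0  0  1 ]

[[1, 0, 2, 0, 0], [0, 1, -3, 0, 0], [0, 0, 0, 1, 0], [0, 0, 0, 0, 1]]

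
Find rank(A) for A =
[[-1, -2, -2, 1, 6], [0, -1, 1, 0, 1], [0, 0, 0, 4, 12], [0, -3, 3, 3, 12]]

rank = 3

R1 := -1·R1
  [ 1   2  2  -1  -6 ]
  [ 0  -1  1   0   1 ]
  [ 0   0  0   4  12 ]
  [ 0  -3  3   3  12 ]
R2 := -1·R2
  [ 1   2   2  -1  -6 ]
  [ 0   1  -1   0  -1 ]
  [ 0   0   0   4  12 ]
  [ 0  -3   3   3  12 ]
R4 := R4 + 3·R2
  [ 1  2   2  -1  -6 ]
  [ 0  1  -1   0  -1 ]
  [ 0  0   0   4  12 ]
  [ 0  0   0   3   9 ]
R3 := 1/4·R3
  [ 1  2   2  -1  -6 ]
  [ 0  1  -1   0  -1 ]
  [ 0  0   0   1   3 ]
  [ 0  0   0   3   9 ]
R4 := R4 − 3·R3
  [ 1  2   2  -1  -6 ]
  [ 0  1  -1   0  -1 ]
  [ 0  0   0   1   3 ]
  [ 0  0   0   0   0 ]
R1 := R1 + R3
  [ 1  2   2  0  -3 ]
  [ 0  1  -1  0  -1 ]
  [ 0  0   0  1   3 ]
  [ 0  0   0  0   0 ]
R1 := R1 − 2·R2
  [ 1  0   4  0  -1 ]
  [ 0  1  -1  0  -1 ]
  [ 0  0   0  1   3 ]
  [ 0  0   0  0   0 ]
The reduced form has 3 nonzero rows.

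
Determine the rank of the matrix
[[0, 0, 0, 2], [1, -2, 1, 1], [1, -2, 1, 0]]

rank = 2

ρ1 ↔ ρ2
ρ3 ← ρ3 − ρ1
ρ2 ← 1/2·ρ2
ρ3 ← ρ3 + ρ2
ρ1 ← ρ1 − ρ2
The reduced form has 2 nonzero rows.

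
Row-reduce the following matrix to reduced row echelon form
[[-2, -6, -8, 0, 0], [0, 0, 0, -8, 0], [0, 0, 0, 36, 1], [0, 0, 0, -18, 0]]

R1 := -1/2·R1
  [ 1  3  4    0  0 ]
  [ 0  0  0   -8  0 ]
  [ 0  0  0   36  1 ]
  [ 0  0  0  -18  0 ]
R2 := -1/8·R2
  [ 1  3  4    0  0 ]
  [ 0  0  0    1  0 ]
  [ 0  0  0   36  1 ]
  [ 0  0  0  -18  0 ]
R3 := R3 − 36·R2
  [ 1  3  4    0  0 ]
  [ 0  0  0    1  0 ]
  [ 0  0  0    0  1 ]
  [ 0  0  0  -18  0 ]
R4 := R4 + 18·R2
  [ 1  3  4  0  0 ]
  [ 0  0  0  1  0 ]
  [ 0  0  0  0  1 ]
  [ 0  0  0  0  0 ]

[[1, 3, 4, 0, 0], [0, 0, 0, 1, 0], [0, 0, 0, 0, 1], [0, 0, 0, 0, 0]]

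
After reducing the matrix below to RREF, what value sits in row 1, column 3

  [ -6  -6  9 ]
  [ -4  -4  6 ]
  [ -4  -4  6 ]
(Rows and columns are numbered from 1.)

r1 ← -1/6·r1
  [  1   1  -3/2 ]
  [ -4  -4     6 ]
  [ -4  -4     6 ]
r2 ← r2 + 4·r1
  [  1   1  -3/2 ]
  [  0   0     0 ]
  [ -4  -4     6 ]
r3 ← r3 + 4·r1
  [ 1  1  -3/2 ]
  [ 0  0     0 ]
  [ 0  0     0 ]

-3/2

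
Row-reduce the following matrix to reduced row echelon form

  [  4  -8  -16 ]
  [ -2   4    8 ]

[[1, -2, -4], [0, 0, 0]]

Multiply r1 by 1/4.
  [  1  -2  -4 ]
  [ -2   4   8 ]
Add 2 times r1 to r2.
  [ 1  -2  -4 ]
  [ 0   0   0 ]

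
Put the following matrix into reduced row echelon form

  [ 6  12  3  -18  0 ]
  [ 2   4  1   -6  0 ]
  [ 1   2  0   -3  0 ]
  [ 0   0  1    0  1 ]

[[1, 2, 0, -3, 0], [0, 0, 1, 0, 0], [0, 0, 0, 0, 1], [0, 0, 0, 0, 0]]

r1 -> 1/6·r1
  [ 1  2  1/2  -3  0 ]
  [ 2  4    1  -6  0 ]
  [ 1  2    0  -3  0 ]
  [ 0  0    1   0  1 ]
r2 -> r2 − 2·r1
  [ 1  2  1/2  -3  0 ]
  [ 0  0    0   0  0 ]
  [ 1  2    0  -3  0 ]
  [ 0  0    1   0  1 ]
r3 -> r3 − r1
  [ 1  2   1/2  -3  0 ]
  [ 0  0     0   0  0 ]
  [ 0  0  -1/2   0  0 ]
  [ 0  0     1   0  1 ]
r2 ↔ r3
  [ 1  2   1/2  -3  0 ]
  [ 0  0  -1/2   0  0 ]
  [ 0  0     0   0  0 ]
  [ 0  0     1   0  1 ]
r2 -> -2·r2
  [ 1  2  1/2  -3  0 ]
  [ 0  0    1   0  0 ]
  [ 0  0    0   0  0 ]
  [ 0  0    1   0  1 ]
r4 -> r4 − r2
  [ 1  2  1/2  -3  0 ]
  [ 0  0    1   0  0 ]
  [ 0  0    0   0  0 ]
  [ 0  0    0   0  1 ]
r3 ↔ r4
  [ 1  2  1/2  -3  0 ]
  [ 0  0    1   0  0 ]
  [ 0  0    0   0  1 ]
  [ 0  0    0   0  0 ]
r1 -> r1 − 1/2·r2
  [ 1  2  0  -3  0 ]
  [ 0  0  1   0  0 ]
  [ 0  0  0   0  1 ]
  [ 0  0  0   0  0 ]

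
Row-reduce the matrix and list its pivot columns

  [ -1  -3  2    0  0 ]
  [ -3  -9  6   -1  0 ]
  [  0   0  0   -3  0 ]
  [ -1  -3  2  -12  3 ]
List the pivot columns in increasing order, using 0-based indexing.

0, 3, 4

R1 := -1·R1
  [  1   3  -2    0  0 ]
  [ -3  -9   6   -1  0 ]
  [  0   0   0   -3  0 ]
  [ -1  -3   2  -12  3 ]
R2 := R2 + 3·R1
  [  1   3  -2    0  0 ]
  [  0   0   0   -1  0 ]
  [  0   0   0   -3  0 ]
  [ -1  -3   2  -12  3 ]
R4 := R4 + R1
  [ 1  3  -2    0  0 ]
  [ 0  0   0   -1  0 ]
  [ 0  0   0   -3  0 ]
  [ 0  0   0  -12  3 ]
R2 := -1·R2
  [ 1  3  -2    0  0 ]
  [ 0  0   0    1  0 ]
  [ 0  0   0   -3  0 ]
  [ 0  0   0  -12  3 ]
R3 := R3 + 3·R2
  [ 1  3  -2    0  0 ]
  [ 0  0   0    1  0 ]
  [ 0  0   0    0  0 ]
  [ 0  0   0  -12  3 ]
R4 := R4 + 12·R2
  [ 1  3  -2  0  0 ]
  [ 0  0   0  1  0 ]
  [ 0  0   0  0  0 ]
  [ 0  0   0  0  3 ]
R3 <=> R4
  [ 1  3  -2  0  0 ]
  [ 0  0   0  1  0 ]
  [ 0  0   0  0  3 ]
  [ 0  0   0  0  0 ]
R3 := 1/3·R3
  [ 1  3  -2  0  0 ]
  [ 0  0   0  1  0 ]
  [ 0  0   0  0  1 ]
  [ 0  0   0  0  0 ]
Pivot columns are the columns containing a leading 1.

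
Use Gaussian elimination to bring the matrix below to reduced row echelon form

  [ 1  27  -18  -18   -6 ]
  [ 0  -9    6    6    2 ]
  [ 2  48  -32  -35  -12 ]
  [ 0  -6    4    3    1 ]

ρ3 := ρ3 − 2·ρ1
  [ 1  27  -18  -18  -6 ]
  [ 0  -9    6    6   2 ]
  [ 0  -6    4    1   0 ]
  [ 0  -6    4    3   1 ]
ρ2 := -1/9·ρ2
  [ 1  27   -18   -18    -6 ]
  [ 0   1  -2/3  -2/3  -2/9 ]
  [ 0  -6     4     1     0 ]
  [ 0  -6     4     3     1 ]
ρ3 := ρ3 + 6·ρ2
  [ 1  27   -18   -18    -6 ]
  [ 0   1  -2/3  -2/3  -2/9 ]
  [ 0   0     0    -3  -4/3 ]
  [ 0  -6     4     3     1 ]
ρ4 := ρ4 + 6·ρ2
  [ 1  27   -18   -18    -6 ]
  [ 0   1  -2/3  -2/3  -2/9 ]
  [ 0   0     0    -3  -4/3 ]
  [ 0   0     0    -1  -1/3 ]
ρ3 := -1/3·ρ3
  [ 1  27   -18   -18    -6 ]
  [ 0   1  -2/3  -2/3  -2/9 ]
  [ 0   0     0     1   4/9 ]
  [ 0   0     0    -1  -1/3 ]
ρ4 := ρ4 + ρ3
  [ 1  27   -18   -18    -6 ]
  [ 0   1  -2/3  -2/3  -2/9 ]
  [ 0   0     0     1   4/9 ]
  [ 0   0     0     0   1/9 ]
ρ4 := 9·ρ4
  [ 1  27   -18   -18    -6 ]
  [ 0   1  -2/3  -2/3  -2/9 ]
  [ 0   0     0     1   4/9 ]
  [ 0   0     0     0     1 ]
ρ3 := ρ3 − 4/9·ρ4
  [ 1  27   -18   -18    -6 ]
  [ 0   1  -2/3  -2/3  -2/9 ]
  [ 0   0     0     1     0 ]
  [ 0   0     0     0     1 ]
ρ2 := ρ2 + 2/9·ρ4
  [ 1  27   -18   -18  -6 ]
  [ 0   1  -2/3  -2/3   0 ]
  [ 0   0     0     1   0 ]
  [ 0   0     0     0   1 ]
ρ1 := ρ1 + 6·ρ4
  [ 1  27   -18   -18  0 ]
  [ 0   1  -2/3  -2/3  0 ]
  [ 0   0     0     1  0 ]
  [ 0   0     0     0  1 ]
ρ2 := ρ2 + 2/3·ρ3
  [ 1  27   -18  -18  0 ]
  [ 0   1  -2/3    0  0 ]
  [ 0   0     0    1  0 ]
  [ 0   0     0    0  1 ]
ρ1 := ρ1 + 18·ρ3
  [ 1  27   -18  0  0 ]
  [ 0   1  -2/3  0  0 ]
  [ 0   0     0  1  0 ]
  [ 0   0     0  0  1 ]
ρ1 := ρ1 − 27·ρ2
  [ 1  0     0  0  0 ]
  [ 0  1  -2/3  0  0 ]
  [ 0  0     0  1  0 ]
  [ 0  0     0  0  1 ]

[[1, 0, 0, 0, 0], [0, 1, -2/3, 0, 0], [0, 0, 0, 1, 0], [0, 0, 0, 0, 1]]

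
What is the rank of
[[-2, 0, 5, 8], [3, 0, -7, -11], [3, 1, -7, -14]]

rank = 3

ρ1 ← -1/2·ρ1
ρ2 ← ρ2 − 3·ρ1
ρ3 ← ρ3 − 3·ρ1
ρ2 <=> ρ3
ρ3 ← 2·ρ3
ρ2 ← ρ2 − 1/2·ρ3
ρ1 ← ρ1 + 5/2·ρ3
The reduced form has 3 nonzero rows.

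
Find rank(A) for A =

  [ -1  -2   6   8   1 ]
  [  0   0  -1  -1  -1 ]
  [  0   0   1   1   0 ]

ρ1 -> -1·ρ1
  [ 1  2  -6  -8  -1 ]
  [ 0  0  -1  -1  -1 ]
  [ 0  0   1   1   0 ]
ρ2 -> -1·ρ2
  [ 1  2  -6  -8  -1 ]
  [ 0  0   1   1   1 ]
  [ 0  0   1   1   0 ]
ρ3 -> ρ3 − ρ2
  [ 1  2  -6  -8  -1 ]
  [ 0  0   1   1   1 ]
  [ 0  0   0   0  -1 ]
ρ3 -> -1·ρ3
  [ 1  2  -6  -8  -1 ]
  [ 0  0   1   1   1 ]
  [ 0  0   0   0   1 ]
ρ2 -> ρ2 − ρ3
  [ 1  2  -6  -8  -1 ]
  [ 0  0   1   1   0 ]
  [ 0  0   0   0   1 ]
ρ1 -> ρ1 + ρ3
  [ 1  2  -6  -8  0 ]
  [ 0  0   1   1  0 ]
  [ 0  0   0   0  1 ]
ρ1 -> ρ1 + 6·ρ2
  [ 1  2  0  -2  0 ]
  [ 0  0  1   1  0 ]
  [ 0  0  0   0  1 ]
The reduced form has 3 nonzero rows.

rank = 3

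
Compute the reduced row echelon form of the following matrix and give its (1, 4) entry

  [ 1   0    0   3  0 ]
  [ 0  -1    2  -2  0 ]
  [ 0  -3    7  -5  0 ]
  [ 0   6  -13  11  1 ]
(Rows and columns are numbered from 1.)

3

Multiply R2 by -1.
  [ 1   0    0   3  0 ]
  [ 0   1   -2   2  0 ]
  [ 0  -3    7  -5  0 ]
  [ 0   6  -13  11  1 ]
Add 3 times R2 to R3.
  [ 1  0    0   3  0 ]
  [ 0  1   -2   2  0 ]
  [ 0  0    1   1  0 ]
  [ 0  6  -13  11  1 ]
Subtract 6 times R2 from R4.
  [ 1  0   0   3  0 ]
  [ 0  1  -2   2  0 ]
  [ 0  0   1   1  0 ]
  [ 0  0  -1  -1  1 ]
Add R3 to R4.
  [ 1  0   0  3  0 ]
  [ 0  1  -2  2  0 ]
  [ 0  0   1  1  0 ]
  [ 0  0   0  0  1 ]
Add 2 times R3 to R2.
  [ 1  0  0  3  0 ]
  [ 0  1  0  4  0 ]
  [ 0  0  1  1  0 ]
  [ 0  0  0  0  1 ]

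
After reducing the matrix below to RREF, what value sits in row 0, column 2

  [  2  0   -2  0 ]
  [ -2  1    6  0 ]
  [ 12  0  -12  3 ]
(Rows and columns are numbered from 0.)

-1

R1 := 1/2·R1
  [  1  0   -1  0 ]
  [ -2  1    6  0 ]
  [ 12  0  -12  3 ]
R2 := R2 + 2·R1
  [  1  0   -1  0 ]
  [  0  1    4  0 ]
  [ 12  0  -12  3 ]
R3 := R3 − 12·R1
  [ 1  0  -1  0 ]
  [ 0  1   4  0 ]
  [ 0  0   0  3 ]
R3 := 1/3·R3
  [ 1  0  -1  0 ]
  [ 0  1   4  0 ]
  [ 0  0   0  1 ]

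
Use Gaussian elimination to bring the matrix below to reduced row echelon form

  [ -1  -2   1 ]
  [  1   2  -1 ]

[[1, 2, -1], [0, 0, 0]]

Multiply R1 by -1.
  [ 1  2  -1 ]
  [ 1  2  -1 ]
Subtract R1 from R2.
  [ 1  2  -1 ]
  [ 0  0   0 ]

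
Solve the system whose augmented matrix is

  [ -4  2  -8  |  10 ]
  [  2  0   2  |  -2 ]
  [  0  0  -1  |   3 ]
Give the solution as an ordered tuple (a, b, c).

(2, -3, -3)

Multiply ρ1 by -1/4.
Subtract 2 times ρ1 from ρ2.
Multiply ρ3 by -1.
Add 2 times ρ3 to ρ2.
Subtract 2 times ρ3 from ρ1.
Add 1/2 times ρ2 to ρ1.
Reading off the last column: a = 2, b = -3, c = -3.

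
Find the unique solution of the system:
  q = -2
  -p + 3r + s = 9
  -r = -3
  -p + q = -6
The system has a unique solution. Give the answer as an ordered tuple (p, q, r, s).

(4, -2, 3, 4)

Form the augmented matrix and row-reduce:
  [  0  1   0  0  |  -2 ]
  [ -1  0   3  1  |   9 ]
  [  0  0  -1  0  |  -3 ]
  [ -1  1   0  0  |  -6 ]
ρ1 ↔ ρ2
  [ -1  0   3  1  |   9 ]
  [  0  1   0  0  |  -2 ]
  [  0  0  -1  0  |  -3 ]
  [ -1  1   0  0  |  -6 ]
ρ1 := -1·ρ1
  [  1  0  -3  -1  |  -9 ]
  [  0  1   0   0  |  -2 ]
  [  0  0  -1   0  |  -3 ]
  [ -1  1   0   0  |  -6 ]
ρ4 := ρ4 + ρ1
  [ 1  0  -3  -1  |   -9 ]
  [ 0  1   0   0  |   -2 ]
  [ 0  0  -1   0  |   -3 ]
  [ 0  1  -3  -1  |  -15 ]
ρ4 := ρ4 − ρ2
  [ 1  0  -3  -1  |   -9 ]
  [ 0  1   0   0  |   -2 ]
  [ 0  0  -1   0  |   -3 ]
  [ 0  0  -3  -1  |  -13 ]
ρ3 := -1·ρ3
  [ 1  0  -3  -1  |   -9 ]
  [ 0  1   0   0  |   -2 ]
  [ 0  0   1   0  |    3 ]
  [ 0  0  -3  -1  |  -13 ]
ρ4 := ρ4 + 3·ρ3
  [ 1  0  -3  -1  |  -9 ]
  [ 0  1   0   0  |  -2 ]
  [ 0  0   1   0  |   3 ]
  [ 0  0   0  -1  |  -4 ]
ρ4 := -1·ρ4
  [ 1  0  -3  -1  |  -9 ]
  [ 0  1   0   0  |  -2 ]
  [ 0  0   1   0  |   3 ]
  [ 0  0   0   1  |   4 ]
ρ1 := ρ1 + ρ4
  [ 1  0  -3  0  |  -5 ]
  [ 0  1   0  0  |  -2 ]
  [ 0  0   1  0  |   3 ]
  [ 0  0   0  1  |   4 ]
ρ1 := ρ1 + 3·ρ3
  [ 1  0  0  0  |   4 ]
  [ 0  1  0  0  |  -2 ]
  [ 0  0  1  0  |   3 ]
  [ 0  0  0  1  |   4 ]
Reading off the last column: p = 4, q = -2, r = 3, s = 4.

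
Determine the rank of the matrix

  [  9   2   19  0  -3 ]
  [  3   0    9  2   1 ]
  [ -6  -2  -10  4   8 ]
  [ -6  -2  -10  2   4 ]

r1 -> 1/9·r1
  [  1  2/9  19/9  0  -1/3 ]
  [  3    0     9  2     1 ]
  [ -6   -2   -10  4     8 ]
  [ -6   -2   -10  2     4 ]
r2 -> r2 − 3·r1
  [  1   2/9  19/9  0  -1/3 ]
  [  0  -2/3   8/3  2     2 ]
  [ -6    -2   -10  4     8 ]
  [ -6    -2   -10  2     4 ]
r3 -> r3 + 6·r1
  [  1   2/9  19/9  0  -1/3 ]
  [  0  -2/3   8/3  2     2 ]
  [  0  -2/3   8/3  4     6 ]
  [ -6    -2   -10  2     4 ]
r4 -> r4 + 6·r1
  [ 1   2/9  19/9  0  -1/3 ]
  [ 0  -2/3   8/3  2     2 ]
  [ 0  -2/3   8/3  4     6 ]
  [ 0  -2/3   8/3  2     2 ]
r2 -> -3/2·r2
  [ 1   2/9  19/9   0  -1/3 ]
  [ 0     1    -4  -3    -3 ]
  [ 0  -2/3   8/3   4     6 ]
  [ 0  -2/3   8/3   2     2 ]
r3 -> r3 + 2/3·r2
  [ 1   2/9  19/9   0  -1/3 ]
  [ 0     1    -4  -3    -3 ]
  [ 0     0     0   2     4 ]
  [ 0  -2/3   8/3   2     2 ]
r4 -> r4 + 2/3·r2
  [ 1  2/9  19/9   0  -1/3 ]
  [ 0    1    -4  -3    -3 ]
  [ 0    0     0   2     4 ]
  [ 0    0     0   0     0 ]
r3 -> 1/2·r3
  [ 1  2/9  19/9   0  -1/3 ]
  [ 0    1    -4  -3    -3 ]
  [ 0    0     0   1     2 ]
  [ 0    0     0   0     0 ]
r2 -> r2 + 3·r3
  [ 1  2/9  19/9  0  -1/3 ]
  [ 0    1    -4  0     3 ]
  [ 0    0     0  1     2 ]
  [ 0    0     0  0     0 ]
r1 -> r1 − 2/9·r2
  [ 1  0   3  0  -1 ]
  [ 0  1  -4  0   3 ]
  [ 0  0   0  1   2 ]
  [ 0  0   0  0   0 ]
The reduced form has 3 nonzero rows.

rank = 3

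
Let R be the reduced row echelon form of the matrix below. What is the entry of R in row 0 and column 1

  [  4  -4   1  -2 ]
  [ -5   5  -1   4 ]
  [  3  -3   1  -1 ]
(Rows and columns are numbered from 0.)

R1 → 1/4·R1
  [  1  -1  1/4  -1/2 ]
  [ -5   5   -1     4 ]
  [  3  -3    1    -1 ]
R2 → R2 + 5·R1
  [ 1  -1  1/4  -1/2 ]
  [ 0   0  1/4   3/2 ]
  [ 3  -3    1    -1 ]
R3 → R3 − 3·R1
  [ 1  -1  1/4  -1/2 ]
  [ 0   0  1/4   3/2 ]
  [ 0   0  1/4   1/2 ]
R2 → 4·R2
  [ 1  -1  1/4  -1/2 ]
  [ 0   0    1     6 ]
  [ 0   0  1/4   1/2 ]
R3 → R3 − 1/4·R2
  [ 1  -1  1/4  -1/2 ]
  [ 0   0    1     6 ]
  [ 0   0    0    -1 ]
R3 → -1·R3
  [ 1  -1  1/4  -1/2 ]
  [ 0   0    1     6 ]
  [ 0   0    0     1 ]
R2 → R2 − 6·R3
  [ 1  -1  1/4  -1/2 ]
  [ 0   0    1     0 ]
  [ 0   0    0     1 ]
R1 → R1 + 1/2·R3
  [ 1  -1  1/4  0 ]
  [ 0   0    1  0 ]
  [ 0   0    0  1 ]
R1 → R1 − 1/4·R2
  [ 1  -1  0  0 ]
  [ 0   0  1  0 ]
  [ 0   0  0  1 ]

-1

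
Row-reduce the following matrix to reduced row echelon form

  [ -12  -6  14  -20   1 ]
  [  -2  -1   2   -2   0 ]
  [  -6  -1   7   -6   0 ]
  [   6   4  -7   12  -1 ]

[[1, 0, 0, -4, 0], [0, 1, 0, 2, 0], [0, 0, 1, -4, 0], [0, 0, 0, 0, 1]]

r1 → -1/12·r1
  [  1  1/2  -7/6  5/3  -1/12 ]
  [ -2   -1     2   -2      0 ]
  [ -6   -1     7   -6      0 ]
  [  6    4    -7   12     -1 ]
r2 → r2 + 2·r1
  [  1  1/2  -7/6  5/3  -1/12 ]
  [  0    0  -1/3  4/3   -1/6 ]
  [ -6   -1     7   -6      0 ]
  [  6    4    -7   12     -1 ]
r3 → r3 + 6·r1
  [ 1  1/2  -7/6  5/3  -1/12 ]
  [ 0    0  -1/3  4/3   -1/6 ]
  [ 0    2     0    4   -1/2 ]
  [ 6    4    -7   12     -1 ]
r4 → r4 − 6·r1
  [ 1  1/2  -7/6  5/3  -1/12 ]
  [ 0    0  -1/3  4/3   -1/6 ]
  [ 0    2     0    4   -1/2 ]
  [ 0    1     0    2   -1/2 ]
r2 <=> r3
  [ 1  1/2  -7/6  5/3  -1/12 ]
  [ 0    2     0    4   -1/2 ]
  [ 0    0  -1/3  4/3   -1/6 ]
  [ 0    1     0    2   -1/2 ]
r2 → 1/2·r2
  [ 1  1/2  -7/6  5/3  -1/12 ]
  [ 0    1     0    2   -1/4 ]
  [ 0    0  -1/3  4/3   -1/6 ]
  [ 0    1     0    2   -1/2 ]
r4 → r4 − r2
  [ 1  1/2  -7/6  5/3  -1/12 ]
  [ 0    1     0    2   -1/4 ]
  [ 0    0  -1/3  4/3   -1/6 ]
  [ 0    0     0    0   -1/4 ]
r3 → -3·r3
  [ 1  1/2  -7/6  5/3  -1/12 ]
  [ 0    1     0    2   -1/4 ]
  [ 0    0     1   -4    1/2 ]
  [ 0    0     0    0   -1/4 ]
r4 → -4·r4
  [ 1  1/2  -7/6  5/3  -1/12 ]
  [ 0    1     0    2   -1/4 ]
  [ 0    0     1   -4    1/2 ]
  [ 0    0     0    0      1 ]
r3 → r3 − 1/2·r4
  [ 1  1/2  -7/6  5/3  -1/12 ]
  [ 0    1     0    2   -1/4 ]
  [ 0    0     1   -4      0 ]
  [ 0    0     0    0      1 ]
r2 → r2 + 1/4·r4
  [ 1  1/2  -7/6  5/3  -1/12 ]
  [ 0    1     0    2      0 ]
  [ 0    0     1   -4      0 ]
  [ 0    0     0    0      1 ]
r1 → r1 + 1/12·r4
  [ 1  1/2  -7/6  5/3  0 ]
  [ 0    1     0    2  0 ]
  [ 0    0     1   -4  0 ]
  [ 0    0     0    0  1 ]
r1 → r1 + 7/6·r3
  [ 1  1/2  0  -3  0 ]
  [ 0    1  0   2  0 ]
  [ 0    0  1  -4  0 ]
  [ 0    0  0   0  1 ]
r1 → r1 − 1/2·r2
  [ 1  0  0  -4  0 ]
  [ 0  1  0   2  0 ]
  [ 0  0  1  -4  0 ]
  [ 0  0  0   0  1 ]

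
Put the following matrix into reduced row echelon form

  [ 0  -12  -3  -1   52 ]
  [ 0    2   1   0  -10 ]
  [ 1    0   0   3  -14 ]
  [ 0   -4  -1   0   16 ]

ρ1 ↔ ρ3
  [ 1    0   0   3  -14 ]
  [ 0    2   1   0  -10 ]
  [ 0  -12  -3  -1   52 ]
  [ 0   -4  -1   0   16 ]
ρ2 ← 1/2·ρ2
  [ 1    0    0   3  -14 ]
  [ 0    1  1/2   0   -5 ]
  [ 0  -12   -3  -1   52 ]
  [ 0   -4   -1   0   16 ]
ρ3 ← ρ3 + 12·ρ2
  [ 1   0    0   3  -14 ]
  [ 0   1  1/2   0   -5 ]
  [ 0   0    3  -1   -8 ]
  [ 0  -4   -1   0   16 ]
ρ4 ← ρ4 + 4·ρ2
  [ 1  0    0   3  -14 ]
  [ 0  1  1/2   0   -5 ]
  [ 0  0    3  -1   -8 ]
  [ 0  0    1   0   -4 ]
ρ3 ← 1/3·ρ3
  [ 1  0    0     3   -14 ]
  [ 0  1  1/2     0    -5 ]
  [ 0  0    1  -1/3  -8/3 ]
  [ 0  0    1     0    -4 ]
ρ4 ← ρ4 − ρ3
  [ 1  0    0     3   -14 ]
  [ 0  1  1/2     0    -5 ]
  [ 0  0    1  -1/3  -8/3 ]
  [ 0  0    0   1/3  -4/3 ]
ρ4 ← 3·ρ4
  [ 1  0    0     3   -14 ]
  [ 0  1  1/2     0    -5 ]
  [ 0  0    1  -1/3  -8/3 ]
  [ 0  0    0     1    -4 ]
ρ3 ← ρ3 + 1/3·ρ4
  [ 1  0    0  3  -14 ]
  [ 0  1  1/2  0   -5 ]
  [ 0  0    1  0   -4 ]
  [ 0  0    0  1   -4 ]
ρ1 ← ρ1 − 3·ρ4
  [ 1  0    0  0  -2 ]
  [ 0  1  1/2  0  -5 ]
  [ 0  0    1  0  -4 ]
  [ 0  0    0  1  -4 ]
ρ2 ← ρ2 − 1/2·ρ3
  [ 1  0  0  0  -2 ]
  [ 0  1  0  0  -3 ]
  [ 0  0  1  0  -4 ]
  [ 0  0  0  1  -4 ]

[[1, 0, 0, 0, -2], [0, 1, 0, 0, -3], [0, 0, 1, 0, -4], [0, 0, 0, 1, -4]]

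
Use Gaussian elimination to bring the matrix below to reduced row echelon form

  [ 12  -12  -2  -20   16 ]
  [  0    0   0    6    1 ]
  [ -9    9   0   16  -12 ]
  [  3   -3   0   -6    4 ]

r1 → 1/12·r1
  [  1  -1  -1/6  -5/3  4/3 ]
  [  0   0     0     6    1 ]
  [ -9   9     0    16  -12 ]
  [  3  -3     0    -6    4 ]
r3 → r3 + 9·r1
  [ 1  -1  -1/6  -5/3  4/3 ]
  [ 0   0     0     6    1 ]
  [ 0   0  -3/2     1    0 ]
  [ 3  -3     0    -6    4 ]
r4 → r4 − 3·r1
  [ 1  -1  -1/6  -5/3  4/3 ]
  [ 0   0     0     6    1 ]
  [ 0   0  -3/2     1    0 ]
  [ 0   0   1/2    -1    0 ]
r2 ↔ r3
  [ 1  -1  -1/6  -5/3  4/3 ]
  [ 0   0  -3/2     1    0 ]
  [ 0   0     0     6    1 ]
  [ 0   0   1/2    -1    0 ]
r2 → -2/3·r2
  [ 1  -1  -1/6  -5/3  4/3 ]
  [ 0   0     1  -2/3    0 ]
  [ 0   0     0     6    1 ]
  [ 0   0   1/2    -1    0 ]
r4 → r4 − 1/2·r2
  [ 1  -1  -1/6  -5/3  4/3 ]
  [ 0   0     1  -2/3    0 ]
  [ 0   0     0     6    1 ]
  [ 0   0     0  -2/3    0 ]
r3 → 1/6·r3
  [ 1  -1  -1/6  -5/3  4/3 ]
  [ 0   0     1  -2/3    0 ]
  [ 0   0     0     1  1/6 ]
  [ 0   0     0  -2/3    0 ]
r4 → r4 + 2/3·r3
  [ 1  -1  -1/6  -5/3  4/3 ]
  [ 0   0     1  -2/3    0 ]
  [ 0   0     0     1  1/6 ]
  [ 0   0     0     0  1/9 ]
r4 → 9·r4
  [ 1  -1  -1/6  -5/3  4/3 ]
  [ 0   0     1  -2/3    0 ]
  [ 0   0     0     1  1/6 ]
  [ 0   0     0     0    1 ]
r3 → r3 − 1/6·r4
  [ 1  -1  -1/6  -5/3  4/3 ]
  [ 0   0     1  -2/3    0 ]
  [ 0   0     0     1    0 ]
  [ 0   0     0     0    1 ]
r1 → r1 − 4/3·r4
  [ 1  -1  -1/6  -5/3  0 ]
  [ 0   0     1  -2/3  0 ]
  [ 0   0     0     1  0 ]
  [ 0   0     0     0  1 ]
r2 → r2 + 2/3·r3
  [ 1  -1  -1/6  -5/3  0 ]
  [ 0   0     1     0  0 ]
  [ 0   0     0     1  0 ]
  [ 0   0     0     0  1 ]
r1 → r1 + 5/3·r3
  [ 1  -1  -1/6  0  0 ]
  [ 0   0     1  0  0 ]
  [ 0   0     0  1  0 ]
  [ 0   0     0  0  1 ]
r1 → r1 + 1/6·r2
  [ 1  -1  0  0  0 ]
  [ 0   0  1  0  0 ]
  [ 0   0  0  1  0 ]
  [ 0   0  0  0  1 ]

[[1, -1, 0, 0, 0], [0, 0, 1, 0, 0], [0, 0, 0, 1, 0], [0, 0, 0, 0, 1]]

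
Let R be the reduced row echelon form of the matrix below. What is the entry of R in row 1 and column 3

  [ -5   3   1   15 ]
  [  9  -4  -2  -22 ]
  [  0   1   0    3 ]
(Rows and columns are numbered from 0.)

ρ1 ← -1/5·ρ1
ρ2 ← ρ2 − 9·ρ1
ρ2 ← 5/7·ρ2
ρ3 ← ρ3 − ρ2
ρ3 ← 7·ρ3
ρ2 ← ρ2 + 1/7·ρ3
ρ1 ← ρ1 + 1/5·ρ3
ρ1 ← ρ1 + 3/5·ρ2

3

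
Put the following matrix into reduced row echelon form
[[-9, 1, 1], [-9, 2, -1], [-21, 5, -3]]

[[1, 0, -1/3], [0, 1, -2], [0, 0, 0]]

R1 := -1/9·R1
  [   1  -1/9  -1/9 ]
  [  -9     2    -1 ]
  [ -21     5    -3 ]
R2 := R2 + 9·R1
  [   1  -1/9  -1/9 ]
  [   0     1    -2 ]
  [ -21     5    -3 ]
R3 := R3 + 21·R1
  [ 1  -1/9   -1/9 ]
  [ 0     1     -2 ]
  [ 0   8/3  -16/3 ]
R3 := R3 − 8/3·R2
  [ 1  -1/9  -1/9 ]
  [ 0     1    -2 ]
  [ 0     0     0 ]
R1 := R1 + 1/9·R2
  [ 1  0  -1/3 ]
  [ 0  1    -2 ]
  [ 0  0     0 ]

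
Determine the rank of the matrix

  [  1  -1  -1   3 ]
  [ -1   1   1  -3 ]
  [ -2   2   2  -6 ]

r2 -> r2 + r1
  [  1  -1  -1   3 ]
  [  0   0   0   0 ]
  [ -2   2   2  -6 ]
r3 -> r3 + 2·r1
  [ 1  -1  -1  3 ]
  [ 0   0   0  0 ]
  [ 0   0   0  0 ]
The reduced form has 1 nonzero row.

rank = 1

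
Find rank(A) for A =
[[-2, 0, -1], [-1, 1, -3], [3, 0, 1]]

r1 := -1/2·r1
r2 := r2 + r1
r3 := r3 − 3·r1
r3 := -2·r3
r2 := r2 + 5/2·r3
r1 := r1 − 1/2·r3
The reduced form has 3 nonzero rows.

rank = 3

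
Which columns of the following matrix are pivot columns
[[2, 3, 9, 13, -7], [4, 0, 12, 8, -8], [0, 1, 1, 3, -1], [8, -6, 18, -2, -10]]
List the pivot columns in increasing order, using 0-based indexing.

Multiply ρ1 by 1/2.
Subtract 4 times ρ1 from ρ2.
Subtract 8 times ρ1 from ρ4.
Multiply ρ2 by -1/6.
Subtract ρ2 from ρ3.
Add 18 times ρ2 to ρ4.
Subtract 3/2 times ρ2 from ρ1.
Pivot columns are the columns containing a leading 1.

0, 1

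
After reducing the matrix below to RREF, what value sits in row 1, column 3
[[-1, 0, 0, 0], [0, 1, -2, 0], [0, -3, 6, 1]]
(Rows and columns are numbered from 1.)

R1 ← -1·R1
  [ 1   0   0  0 ]
  [ 0   1  -2  0 ]
  [ 0  -3   6  1 ]
R3 ← R3 + 3·R2
  [ 1  0   0  0 ]
  [ 0  1  -2  0 ]
  [ 0  0   0  1 ]

0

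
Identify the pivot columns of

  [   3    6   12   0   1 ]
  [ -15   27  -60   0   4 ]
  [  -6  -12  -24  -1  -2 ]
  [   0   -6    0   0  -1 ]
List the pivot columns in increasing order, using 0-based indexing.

0, 1, 3, 4

R1 → 1/3·R1
R2 → R2 + 15·R1
R3 → R3 + 6·R1
R2 → 1/57·R2
R4 → R4 + 6·R2
R3 → -1·R3
R4 → -19·R4
R2 → R2 − 3/19·R4
R1 → R1 − 1/3·R4
R1 → R1 − 2·R2
Pivot columns are the columns containing a leading 1.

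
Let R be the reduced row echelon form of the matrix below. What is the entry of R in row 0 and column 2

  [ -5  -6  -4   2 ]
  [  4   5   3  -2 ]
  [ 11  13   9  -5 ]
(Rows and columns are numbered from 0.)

2

R1 -> -1/5·R1
  [  1  6/5  4/5  -2/5 ]
  [  4    5    3    -2 ]
  [ 11   13    9    -5 ]
R2 -> R2 − 4·R1
  [  1  6/5   4/5  -2/5 ]
  [  0  1/5  -1/5  -2/5 ]
  [ 11   13     9    -5 ]
R3 -> R3 − 11·R1
  [ 1   6/5   4/5  -2/5 ]
  [ 0   1/5  -1/5  -2/5 ]
  [ 0  -1/5   1/5  -3/5 ]
R2 -> 5·R2
  [ 1   6/5  4/5  -2/5 ]
  [ 0     1   -1    -2 ]
  [ 0  -1/5  1/5  -3/5 ]
R3 -> R3 + 1/5·R2
  [ 1  6/5  4/5  -2/5 ]
  [ 0    1   -1    -2 ]
  [ 0    0    0    -1 ]
R3 -> -1·R3
  [ 1  6/5  4/5  -2/5 ]
  [ 0    1   -1    -2 ]
  [ 0    0    0     1 ]
R2 -> R2 + 2·R3
  [ 1  6/5  4/5  -2/5 ]
  [ 0    1   -1     0 ]
  [ 0    0    0     1 ]
R1 -> R1 + 2/5·R3
  [ 1  6/5  4/5  0 ]
  [ 0    1   -1  0 ]
  [ 0    0    0  1 ]
R1 -> R1 − 6/5·R2
  [ 1  0   2  0 ]
  [ 0  1  -1  0 ]
  [ 0  0   0  1 ]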